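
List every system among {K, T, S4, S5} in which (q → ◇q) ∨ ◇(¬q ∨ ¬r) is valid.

T, S4, S5

K-tableau for the negation ¬((q → ◇q) ∨ ◇(¬q ∨ ¬r)):
1. ¬((q → ◇q) ∨ ◇(¬q ∨ ¬r)), 0
2. ¬(q → ◇q), 0
3. ¬◇(¬q ∨ ¬r), 0
4. q, 0
5. ¬◇q, 0
Complete open branch: countermodel on a K-frame, so not valid in K.
T-tableau for the negation ¬((q → ◇q) ∨ ◇(¬q ∨ ¬r)):
1. ¬((q → ◇q) ∨ ◇(¬q ∨ ¬r)), 0
2. ¬(q → ◇q), 0
3. ¬◇(¬q ∨ ¬r), 0
4. q, 0
5. ¬◇q, 0
6. ¬(¬q ∨ ¬r), 0
7. r, 0
8. ¬q, 0
Accessibility: 0R0
Branch closes: q and ¬q both at 0.
Every branch closes (one shown): valid in T, hence also in S4, S5 (every theorem of T is a theorem of S4 and S5).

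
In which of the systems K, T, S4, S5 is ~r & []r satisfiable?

T-tableau for the formula:
1. ~r & []r, w0
2. ~r, w0
3. []r, w0
4. r, w0
Accessibility: w0Rw0
Branch closes: r and ~r both at w0.
Every branch closes (one shown): unsatisfiable in T, hence also in S4, S5 (every S4/S5-frame is a T-frame).
K-tableau for the formula:
1. ~r & []r, w0
2. ~r, w0
3. []r, w0
Complete open branch: satisfiable in K.

K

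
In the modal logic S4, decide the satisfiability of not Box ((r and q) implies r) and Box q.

No, unsatisfiable

1. not Box ((r and q) implies r) and Box q, w0
2. not Box ((r and q) implies r), w0
3. Box q, w0
4. q, w0
5. not ((r and q) implies r), w1
6. r and q, w1
7. not r, w1
8. r, w1
9. q, w1
Accessibility: w0Rw0, w0Rw1, w1Rw1
Branch closes: r and not r both at w1.
(One branch shown.) All branches close.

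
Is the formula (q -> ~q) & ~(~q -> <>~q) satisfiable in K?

1. (q -> ~q) & ~(~q -> <>~q), u
2. q -> ~q, u
3. ~(~q -> <>~q), u
4. ~q, u
5. ~<>~q, u

Satisfiable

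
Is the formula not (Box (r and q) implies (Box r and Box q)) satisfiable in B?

1. not (Box (r and q) implies (Box r and Box q)), w0
2. Box (r and q), w0   [neg-implies-rule on 1]
3. not (Box r and Box q), w0   [neg-implies-rule on 1]
4. r and q, w0   [Box-rule on 2 via w0Rw0]
5. r, w0   [and-rule on 4]
6. q, w0   [and-rule on 4]
7. not Box q, w0   [neg-and-rule on 3 (branches; this branch)]
8. not q, w1   [neg-Box-rule on 7: fresh world w1, w0Rw1]
9. r and q, w1   [Box-rule on 2 via w0Rw1]
10. r, w1   [and-rule on 9]
11. q, w1   [and-rule on 9]
Accessibility: w0Rw0, w0Rw1, w1Rw0, w1Rw1
Branch closes: q and not q both at w1.
Every branch closes; the branch above is one of them.

No, unsatisfiable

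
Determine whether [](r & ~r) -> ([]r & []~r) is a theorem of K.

Tableau for the negation ~([](r & ~r) -> ([]r & []~r)):
1. ~([](r & ~r) -> ([]r & []~r)), 0
2. [](r & ~r), 0
3. ~([]r & []~r), 0
4. ~[]~r, 0
5. r, 1
6. r & ~r, 1
7. ~r, 1
Accessibility: 0R1
Branch closes: r and ~r both at 1.
Every branch of the negation's tableau closes; the branch above is one of them.

Valid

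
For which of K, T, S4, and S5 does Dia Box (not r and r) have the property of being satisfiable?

K-tableau for the formula:
1. Dia Box (not r and r), 0
2. Box (not r and r), 1
Accessibility: 0R1
Complete open branch: satisfiable in K.
T-tableau for the formula:
1. Dia Box (not r and r), 0
2. Box (not r and r), 1
3. not r and r, 1
4. not r, 1
5. r, 1
Accessibility: 0R0, 0R1, 1R1
Branch closes: r and not r both at 1.
Every branch closes (one shown): unsatisfiable in T, hence also in S4, S5 (every S4/S5-frame is a T-frame).

K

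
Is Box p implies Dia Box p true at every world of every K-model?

Tableau for the negation not (Box p implies Dia Box p):
1. not (Box p implies Dia Box p), 0
2. Box p, 0
3. not Dia Box p, 0
The negation has an open branch (countermodel exists).

No, not valid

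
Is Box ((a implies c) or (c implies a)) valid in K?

Valid

Tableau for the negation not Box ((a implies c) or (c implies a)):
1. not Box ((a implies c) or (c implies a)), w0
2. not ((a implies c) or (c implies a)), w1
3. not (a implies c), w1
4. not (c implies a), w1
5. a, w1
6. not c, w1
7. c, w1
8. not a, w1
Accessibility: w0Rw1
Branch closes: c and not c both at w1.
Every branch of the negation's tableau closes; the branch above is one of them.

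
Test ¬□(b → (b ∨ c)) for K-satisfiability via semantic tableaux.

1. ¬□(b → (b ∨ c)), u
2. ¬(b → (b ∨ c)), v
3. b, v
4. ¬(b ∨ c), v
5. ¬b, v
6. ¬c, v
Accessibility: uRv
Branch closes: b and ¬b both at v.
Every branch closes; the branch above is one of them.

No, unsatisfiable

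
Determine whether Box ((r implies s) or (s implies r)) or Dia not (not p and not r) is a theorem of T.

Tableau for the negation not (Box ((r implies s) or (s implies r)) or Dia not (not p and not r)):
1. not (Box ((r implies s) or (s implies r)) or Dia not (not p and not r)), u
2. not Box ((r implies s) or (s implies r)), u   [neg-or-rule on 1]
3. not Dia not (not p and not r), u   [neg-or-rule on 1]
4. not p and not r, u   [neg-Dia-rule on 3 via uRu]
5. not p, u   [and-rule on 4]
6. not r, u   [and-rule on 4]
7. not ((r implies s) or (s implies r)), v   [neg-Box-rule on 2: fresh world v, uRv]
8. not (r implies s), v   [neg-or-rule on 7]
9. not (s implies r), v   [neg-or-rule on 7]
10. r, v   [neg-implies-rule on 8]
11. not s, v   [neg-implies-rule on 8]
12. s, v   [neg-implies-rule on 9]
13. not r, v   [neg-implies-rule on 9]
Accessibility: uRu, uRv, vRv
Branch closes: s and not s both at v.
All branches of the negation close; one closing branch shown above.

Valid in T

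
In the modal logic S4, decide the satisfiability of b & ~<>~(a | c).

Satisfiable (open branch found)

1. b & ~<>~(a | c), 0
2. b, 0   [&-rule on 1]
3. ~<>~(a | c), 0   [&-rule on 1]
4. a | c, 0   [~<>-rule on 3 via 0R0]
5. c, 0   [|-rule on 4 (branches; this branch)]
Accessibility: 0R0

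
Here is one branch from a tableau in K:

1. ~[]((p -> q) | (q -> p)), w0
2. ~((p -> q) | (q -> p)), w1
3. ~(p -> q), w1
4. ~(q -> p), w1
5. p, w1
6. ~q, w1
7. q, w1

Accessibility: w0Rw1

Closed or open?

Closed

Both q and ~q appear at w1.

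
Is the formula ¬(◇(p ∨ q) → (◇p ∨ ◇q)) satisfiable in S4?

Unsatisfiable

1. ¬(◇(p ∨ q) → (◇p ∨ ◇q)), 0
2. ◇(p ∨ q), 0
3. ¬(◇p ∨ ◇q), 0
4. ¬◇p, 0
5. ¬◇q, 0
6. ¬p, 0
7. ¬q, 0
8. p ∨ q, 1
9. ¬p, 1
10. ¬q, 1
11. q, 1
Accessibility: 0R0, 0R1, 1R1
Branch closes: q and ¬q both at 1.
(One branch shown.) All branches close.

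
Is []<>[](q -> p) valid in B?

Tableau for the negation ~[]<>[](q -> p):
1. ~[]<>[](q -> p), 0
2. ~<>[](q -> p), 1
3. ~[](q -> p), 0
4. ~[](q -> p), 1
5. ~(q -> p), 2
6. q, 2
7. ~p, 2
8. ~(q -> p), 3
9. q, 3
10. ~p, 3
11. ~[](q -> p), 3
12. ~(q -> p), 4
13. q, 4
14. ~p, 4
Accessibility: 0R0, 0R1, 0R2, 1R0, 1R1, 1R3, 2R0, 2R2, 3R1, 3R3, 3R4, 4R3, 4R4
The negation has an open branch (countermodel exists).

No, not valid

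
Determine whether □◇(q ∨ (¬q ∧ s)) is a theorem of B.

Not valid

Tableau for the negation ¬□◇(q ∨ (¬q ∧ s)):
1. ¬□◇(q ∨ (¬q ∧ s)), 0
2. ¬◇(q ∨ (¬q ∧ s)), 1   [¬□-rule on 1: fresh world 1, 0R1]
3. ¬(q ∨ (¬q ∧ s)), 0   [¬◇-rule on 2 via 1R0]
4. ¬q, 0   [¬∨-rule on 3]
5. ¬(¬q ∧ s), 0   [¬∨-rule on 3]
6. ¬(q ∨ (¬q ∧ s)), 1   [¬◇-rule on 2 via 1R1]
7. ¬q, 1   [¬∨-rule on 6]
8. ¬(¬q ∧ s), 1   [¬∨-rule on 6]
9. ¬s, 0   [¬∧-rule on 5 (branches; this branch)]
10. ¬s, 1   [¬∧-rule on 8 (branches; this branch)]
Accessibility: 0R0, 0R1, 1R0, 1R1
The negation has an open branch (countermodel exists).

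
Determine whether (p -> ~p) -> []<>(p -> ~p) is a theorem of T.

Tableau for the negation ~((p -> ~p) -> []<>(p -> ~p)):
1. ~((p -> ~p) -> []<>(p -> ~p)), 0
2. p -> ~p, 0
3. ~[]<>(p -> ~p), 0
4. ~p, 0
5. ~<>(p -> ~p), 1
6. ~(p -> ~p), 1
7. p, 1
Accessibility: 0R0, 0R1, 1R1
The negation has an open branch (countermodel exists).

Invalid (countermodel exists)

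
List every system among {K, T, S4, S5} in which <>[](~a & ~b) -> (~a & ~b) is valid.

S4-tableau for the negation ~(<>[](~a & ~b) -> (~a & ~b)):
1. ~(<>[](~a & ~b) -> (~a & ~b)), 0
2. <>[](~a & ~b), 0
3. ~(~a & ~b), 0
4. b, 0
5. [](~a & ~b), 1
6. ~a & ~b, 1
7. ~a, 1
8. ~b, 1
Accessibility: 0R0, 0R1, 1R1
Complete open branch: countermodel on an S4-frame, so not valid in S4, nor in K, T (the same frame is also a K-frame and a T-frame).
S5-tableau for the negation ~(<>[](~a & ~b) -> (~a & ~b)):
1. ~(<>[](~a & ~b) -> (~a & ~b)), 0
2. <>[](~a & ~b), 0
3. ~(~a & ~b), 0
4. b, 0
5. [](~a & ~b), 1
6. ~a & ~b, 0
7. ~a, 0
8. ~b, 0
Accessibility: 0R0, 0R1, 1R0, 1R1
Branch closes: b and ~b both at 0.
Every branch closes (one shown): valid in S5.

S5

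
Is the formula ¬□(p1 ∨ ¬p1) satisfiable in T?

Unsatisfiable (every branch closes)

1. ¬□(p1 ∨ ¬p1), u
2. ¬(p1 ∨ ¬p1), v
3. ¬p1, v
4. p1, v
Accessibility: uRu, uRv, vRv
Branch closes: p1 and ¬p1 both at v.
Every branch closes; the branch above is one of them.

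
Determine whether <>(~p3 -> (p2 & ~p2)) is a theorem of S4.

Tableau for the negation ~<>(~p3 -> (p2 & ~p2)):
1. ~<>(~p3 -> (p2 & ~p2)), w0
2. ~(~p3 -> (p2 & ~p2)), w0   [~<>-rule on 1 via w0Rw0]
3. ~p3, w0   [~->-rule on 2]
4. ~(p2 & ~p2), w0   [~->-rule on 2]
5. p2, w0   [~&-rule on 4 (branches; this branch)]
Accessibility: w0Rw0
The negation has an open branch (countermodel exists).

No, not valid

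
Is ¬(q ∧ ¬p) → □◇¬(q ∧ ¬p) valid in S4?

No, not valid

Tableau for the negation ¬(¬(q ∧ ¬p) → □◇¬(q ∧ ¬p)):
1. ¬(¬(q ∧ ¬p) → □◇¬(q ∧ ¬p)), u
2. ¬(q ∧ ¬p), u   [¬→-rule on 1]
3. ¬□◇¬(q ∧ ¬p), u   [¬→-rule on 1]
4. p, u   [¬∧-rule on 2 (branches; this branch)]
5. ¬◇¬(q ∧ ¬p), v   [¬□-rule on 3: fresh world v, uRv]
6. q ∧ ¬p, v   [¬◇-rule on 5 via vRv]
7. q, v   [∧-rule on 6]
8. ¬p, v   [∧-rule on 6]
Accessibility: uRu, uRv, vRv
The negation has an open branch (countermodel exists).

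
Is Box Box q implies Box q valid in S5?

Valid in S5

Tableau for the negation not (Box Box q implies Box q):
1. not (Box Box q implies Box q), w0
2. Box Box q, w0
3. not Box q, w0
4. Box q, w0
5. q, w0
6. not q, w1
7. Box q, w1
8. q, w1
Accessibility: w0Rw0, w0Rw1, w1Rw0, w1Rw1
Branch closes: q and not q both at w1.
Every branch of the negation's tableau closes; the branch above is one of them.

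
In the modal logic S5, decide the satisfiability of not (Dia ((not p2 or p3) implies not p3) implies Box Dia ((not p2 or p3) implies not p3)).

1. not (Dia ((not p2 or p3) implies not p3) implies Box Dia ((not p2 or p3) implies not p3)), w0
2. Dia ((not p2 or p3) implies not p3), w0   [neg-implies-rule on 1]
3. not Box Dia ((not p2 or p3) implies not p3), w0   [neg-implies-rule on 1]
4. (not p2 or p3) implies not p3, w1   [Dia-rule on 2: fresh world w1, w0Rw1]
5. not (not p2 or p3), w1   [implies-rule on 4 (branches; this branch)]
6. p2, w1   [neg-or-rule on 5]
7. not p3, w1   [neg-or-rule on 5]
8. not Dia ((not p2 or p3) implies not p3), w2   [neg-Box-rule on 3: fresh world w2, w0Rw2]
9. not ((not p2 or p3) implies not p3), w0   [neg-Dia-rule on 8 via w2Rw0]
10. not p2 or p3, w0   [neg-implies-rule on 9]
11. p3, w0   [neg-implies-rule on 9]
12. not ((not p2 or p3) implies not p3), w1   [neg-Dia-rule on 8 via w2Rw1]
13. not p2 or p3, w1   [neg-implies-rule on 12]
14. p3, w1   [neg-implies-rule on 12]
Accessibility: w0Rw0, w0Rw1, w0Rw2, w1Rw0, w1Rw1, w1Rw2, w2Rw0, w2Rw1, w2Rw2
Branch closes: p3 and not p3 both at w1.
All branches of the tableau close; one closing branch shown above.

Unsatisfiable (every branch closes)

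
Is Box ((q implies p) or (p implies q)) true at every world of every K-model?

Valid in K

Tableau for the negation not Box ((q implies p) or (p implies q)):
1. not Box ((q implies p) or (p implies q)), u
2. not ((q implies p) or (p implies q)), v
3. not (q implies p), v
4. not (p implies q), v
5. q, v
6. not p, v
7. p, v
8. not q, v
Accessibility: uRv
Branch closes: p and not p both at v.
Every branch of the negation's tableau closes; the branch above is one of them.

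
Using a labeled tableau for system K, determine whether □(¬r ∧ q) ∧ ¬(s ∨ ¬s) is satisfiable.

Unsatisfiable (every branch closes)

1. □(¬r ∧ q) ∧ ¬(s ∨ ¬s), 0
2. □(¬r ∧ q), 0   [∧-rule on 1]
3. ¬(s ∨ ¬s), 0   [∧-rule on 1]
4. ¬s, 0   [¬∨-rule on 3]
5. s, 0   [¬∨-rule on 3]
Branch closes: s and ¬s both at 0.
All branches of the tableau close; one closing branch shown above.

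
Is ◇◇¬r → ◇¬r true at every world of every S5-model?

Tableau for the negation ¬(◇◇¬r → ◇¬r):
1. ¬(◇◇¬r → ◇¬r), w0
2. ◇◇¬r, w0
3. ¬◇¬r, w0
4. r, w0
5. ◇¬r, w1
6. r, w1
7. ¬r, w2
8. r, w2
Accessibility: w0Rw0, w0Rw1, w0Rw2, w1Rw0, w1Rw1, w1Rw2, w2Rw0, w2Rw1, w2Rw2
Branch closes: r and ¬r both at w2.
Every branch of the negation's tableau closes; the branch above is one of them.

Valid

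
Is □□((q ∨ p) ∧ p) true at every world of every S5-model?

Not valid

Tableau for the negation ¬□□((q ∨ p) ∧ p):
1. ¬□□((q ∨ p) ∧ p), 0
2. ¬□((q ∨ p) ∧ p), 1
3. ¬((q ∨ p) ∧ p), 2
4. ¬p, 2
Accessibility: 0R0, 0R1, 0R2, 1R0, 1R1, 1R2, 2R0, 2R1, 2R2
The negation has an open branch (countermodel exists).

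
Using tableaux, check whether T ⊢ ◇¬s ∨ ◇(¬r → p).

Tableau for the negation ¬(◇¬s ∨ ◇(¬r → p)):
1. ¬(◇¬s ∨ ◇(¬r → p)), u
2. ¬◇¬s, u
3. ¬◇(¬r → p), u
4. s, u
5. ¬(¬r → p), u
6. ¬r, u
7. ¬p, u
Accessibility: uRu
The negation has an open branch (countermodel exists).

Not valid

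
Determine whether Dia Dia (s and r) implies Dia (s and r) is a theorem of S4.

Valid

Tableau for the negation not (Dia Dia (s and r) implies Dia (s and r)):
1. not (Dia Dia (s and r) implies Dia (s and r)), 0
2. Dia Dia (s and r), 0   [neg-implies-rule on 1]
3. not Dia (s and r), 0   [neg-implies-rule on 1]
4. not (s and r), 0   [neg-Dia-rule on 3 via 0R0]
5. not r, 0   [neg-and-rule on 4 (branches; this branch)]
6. Dia (s and r), 1   [Dia-rule on 2: fresh world 1, 0R1]
7. not (s and r), 1   [neg-Dia-rule on 3 via 0R1]
8. not r, 1   [neg-and-rule on 7 (branches; this branch)]
9. s and r, 2   [Dia-rule on 6: fresh world 2, 1R2]
10. s, 2   [and-rule on 9]
11. r, 2   [and-rule on 9]
12. not (s and r), 2   [neg-Dia-rule on 3 via 0R2]
13. not r, 2   [neg-and-rule on 12 (branches; this branch)]
Accessibility: 0R0, 0R1, 0R2, 1R1, 1R2, 2R2
Branch closes: r and not r both at 2.
Every branch of the negation's tableau closes; the branch above is one of them.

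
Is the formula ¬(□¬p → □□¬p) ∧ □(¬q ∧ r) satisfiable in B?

Satisfiable (open branch found)

1. ¬(□¬p → □□¬p) ∧ □(¬q ∧ r), u
2. ¬(□¬p → □□¬p), u
3. □(¬q ∧ r), u
4. □¬p, u
5. ¬□□¬p, u
6. ¬q ∧ r, u
7. ¬q, u
8. r, u
9. ¬p, u
10. ¬□¬p, v
11. ¬q ∧ r, v
12. ¬q, v
13. r, v
14. ¬p, v
15. p, w
Accessibility: uRu, uRv, vRu, vRv, vRw, wRv, wRw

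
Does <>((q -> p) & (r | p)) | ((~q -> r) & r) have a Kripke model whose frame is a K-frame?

Satisfiable (open branch found)

1. <>((q -> p) & (r | p)) | ((~q -> r) & r), w0
2. (~q -> r) & r, w0   [|-rule on 1 (branches; this branch)]
3. ~q -> r, w0   [&-rule on 2]
4. r, w0   [&-rule on 2]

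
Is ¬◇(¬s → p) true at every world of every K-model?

Invalid (countermodel exists)

Tableau for the negation ◇(¬s → p):
1. ◇(¬s → p), w0
2. ¬s → p, w1
3. p, w1
Accessibility: w0Rw1
The negation has an open branch (countermodel exists).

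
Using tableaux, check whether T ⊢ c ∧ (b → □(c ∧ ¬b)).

No, not valid

Tableau for the negation ¬(c ∧ (b → □(c ∧ ¬b))):
1. ¬(c ∧ (b → □(c ∧ ¬b))), 0
2. ¬(b → □(c ∧ ¬b)), 0
3. b, 0
4. ¬□(c ∧ ¬b), 0
5. ¬(c ∧ ¬b), 1
6. b, 1
Accessibility: 0R0, 0R1, 1R1
The negation has an open branch (countermodel exists).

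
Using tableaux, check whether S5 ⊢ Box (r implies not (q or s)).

Invalid (countermodel exists)

Tableau for the negation not Box (r implies not (q or s)):
1. not Box (r implies not (q or s)), w0
2. not (r implies not (q or s)), w1
3. r, w1
4. q or s, w1
5. s, w1
Accessibility: w0Rw0, w0Rw1, w1Rw0, w1Rw1
The negation has an open branch (countermodel exists).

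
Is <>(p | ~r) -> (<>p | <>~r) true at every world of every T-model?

Valid

Tableau for the negation ~(<>(p | ~r) -> (<>p | <>~r)):
1. ~(<>(p | ~r) -> (<>p | <>~r)), w0
2. <>(p | ~r), w0   [~->-rule on 1]
3. ~(<>p | <>~r), w0   [~->-rule on 1]
4. ~<>p, w0   [~|-rule on 3]
5. ~<>~r, w0   [~|-rule on 3]
6. ~p, w0   [~<>-rule on 4 via w0Rw0]
7. r, w0   [~<>-rule on 5 via w0Rw0]
8. p | ~r, w1   [<>-rule on 2: fresh world w1, w0Rw1]
9. ~p, w1   [~<>-rule on 4 via w0Rw1]
10. r, w1   [~<>-rule on 5 via w0Rw1]
11. ~r, w1   [|-rule on 8 (branches; this branch)]
Accessibility: w0Rw0, w0Rw1, w1Rw1
Branch closes: r and ~r both at w1.
Every branch of the negation's tableau closes; the branch above is one of them.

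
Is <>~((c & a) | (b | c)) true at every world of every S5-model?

Tableau for the negation ~<>~((c & a) | (b | c)):
1. ~<>~((c & a) | (b | c)), u
2. (c & a) | (b | c), u   [~<>-rule on 1 via uRu]
3. b | c, u   [|-rule on 2 (branches; this branch)]
4. c, u   [|-rule on 3 (branches; this branch)]
Accessibility: uRu
The negation has an open branch (countermodel exists).

Invalid (countermodel exists)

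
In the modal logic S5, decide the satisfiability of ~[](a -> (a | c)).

1. ~[](a -> (a | c)), u
2. ~(a -> (a | c)), v
3. a, v
4. ~(a | c), v
5. ~a, v
6. ~c, v
Accessibility: uRu, uRv, vRu, vRv
Branch closes: a and ~a both at v.
All branches of the tableau close; one closing branch shown above.

No, unsatisfiable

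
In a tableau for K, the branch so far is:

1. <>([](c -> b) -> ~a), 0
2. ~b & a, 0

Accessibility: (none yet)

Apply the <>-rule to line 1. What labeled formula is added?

a fresh world 1 with 0R1, and [](c -> b) -> ~a at 1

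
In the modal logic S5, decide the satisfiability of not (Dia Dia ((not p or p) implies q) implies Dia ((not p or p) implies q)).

1. not (Dia Dia ((not p or p) implies q) implies Dia ((not p or p) implies q)), 0
2. Dia Dia ((not p or p) implies q), 0   [neg-implies-rule on 1]
3. not Dia ((not p or p) implies q), 0   [neg-implies-rule on 1]
4. not ((not p or p) implies q), 0   [neg-Dia-rule on 3 via 0R0]
5. not p or p, 0   [neg-implies-rule on 4]
6. not q, 0   [neg-implies-rule on 4]
7. p, 0   [or-rule on 5 (branches; this branch)]
8. Dia ((not p or p) implies q), 1   [Dia-rule on 2: fresh world 1, 0R1]
9. not ((not p or p) implies q), 1   [neg-Dia-rule on 3 via 0R1]
10. not p or p, 1   [neg-implies-rule on 9]
11. not q, 1   [neg-implies-rule on 9]
12. p, 1   [or-rule on 10 (branches; this branch)]
13. (not p or p) implies q, 2   [Dia-rule on 8: fresh world 2, 1R2]
14. not ((not p or p) implies q), 2   [neg-Dia-rule on 3 via 0R2]
15. not p or p, 2   [neg-implies-rule on 14]
16. not q, 2   [neg-implies-rule on 14]
17. not (not p or p), 2   [implies-rule on 13 (branches; this branch)]
18. p, 2   [neg-or-rule on 17]
19. not p, 2   [neg-or-rule on 17]
Accessibility: 0R0, 0R1, 0R2, 1R0, 1R1, 1R2, 2R0, 2R1, 2R2
Branch closes: p and not p both at 2.
All branches of the tableau close; one closing branch shown above.

No, unsatisfiable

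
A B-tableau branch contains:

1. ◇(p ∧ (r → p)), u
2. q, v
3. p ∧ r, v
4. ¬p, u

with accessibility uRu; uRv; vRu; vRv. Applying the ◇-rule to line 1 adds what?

a fresh world w with uRw, and p ∧ (r → p) at w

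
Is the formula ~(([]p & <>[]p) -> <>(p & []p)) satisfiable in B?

1. ~(([]p & <>[]p) -> <>(p & []p)), u
2. []p & <>[]p, u
3. ~<>(p & []p), u
4. []p, u
5. <>[]p, u
6. ~(p & []p), u
7. p, u
8. ~[]p, u
9. []p, v
10. ~(p & []p), v
11. p, v
12. ~[]p, v
13. ~p, w
14. ~(p & []p), w
15. p, w
Accessibility: uRu, uRv, uRw, vRu, vRv, wRu, wRw
Branch closes: p and ~p both at w.
(One branch shown.) All branches close.

Unsatisfiable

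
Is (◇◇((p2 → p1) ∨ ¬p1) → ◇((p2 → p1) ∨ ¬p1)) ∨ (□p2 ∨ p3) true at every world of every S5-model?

Tableau for the negation ¬((◇◇((p2 → p1) ∨ ¬p1) → ◇((p2 → p1) ∨ ¬p1)) ∨ (□p2 ∨ p3)):
1. ¬((◇◇((p2 → p1) ∨ ¬p1) → ◇((p2 → p1) ∨ ¬p1)) ∨ (□p2 ∨ p3)), 0
2. ¬(◇◇((p2 → p1) ∨ ¬p1) → ◇((p2 → p1) ∨ ¬p1)), 0
3. ¬(□p2 ∨ p3), 0
4. ◇◇((p2 → p1) ∨ ¬p1), 0
5. ¬◇((p2 → p1) ∨ ¬p1), 0
6. ¬□p2, 0
7. ¬p3, 0
8. ¬((p2 → p1) ∨ ¬p1), 0
9. ¬(p2 → p1), 0
10. p1, 0
11. p2, 0
12. ¬p1, 0
Accessibility: 0R0
Branch closes: p1 and ¬p1 both at 0.
All branches of the negation close; one closing branch shown above.

Valid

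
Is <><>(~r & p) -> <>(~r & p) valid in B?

Tableau for the negation ~(<><>(~r & p) -> <>(~r & p)):
1. ~(<><>(~r & p) -> <>(~r & p)), u
2. <><>(~r & p), u
3. ~<>(~r & p), u
4. ~(~r & p), u
5. ~p, u
6. <>(~r & p), v
7. ~(~r & p), v
8. ~p, v
9. ~r & p, w
10. ~r, w
11. p, w
Accessibility: uRu, uRv, vRu, vRv, vRw, wRv, wRw
The negation has an open branch (countermodel exists).

Not valid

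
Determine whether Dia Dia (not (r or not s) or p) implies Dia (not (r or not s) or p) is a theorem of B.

Tableau for the negation not (Dia Dia (not (r or not s) or p) implies Dia (not (r or not s) or p)):
1. not (Dia Dia (not (r or not s) or p) implies Dia (not (r or not s) or p)), u
2. Dia Dia (not (r or not s) or p), u
3. not Dia (not (r or not s) or p), u
4. not (not (r or not s) or p), u
5. r or not s, u
6. not p, u
7. not s, u
8. Dia (not (r or not s) or p), v
9. not (not (r or not s) or p), v
10. r or not s, v
11. not p, v
12. not s, v
13. not (r or not s) or p, w
14. p, w
Accessibility: uRu, uRv, vRu, vRv, vRw, wRv, wRw
The negation has an open branch (countermodel exists).

Invalid (countermodel exists)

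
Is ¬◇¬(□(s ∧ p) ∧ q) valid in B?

Tableau for the negation ◇¬(□(s ∧ p) ∧ q):
1. ◇¬(□(s ∧ p) ∧ q), u
2. ¬(□(s ∧ p) ∧ q), v
3. ¬q, v
Accessibility: uRu, uRv, vRu, vRv
The negation has an open branch (countermodel exists).

No, not valid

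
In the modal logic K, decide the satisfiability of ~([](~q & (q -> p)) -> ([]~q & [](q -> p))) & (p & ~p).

Unsatisfiable (every branch closes)

1. ~([](~q & (q -> p)) -> ([]~q & [](q -> p))) & (p & ~p), u
2. ~([](~q & (q -> p)) -> ([]~q & [](q -> p))), u
3. p & ~p, u
4. [](~q & (q -> p)), u
5. ~([]~q & [](q -> p)), u
6. p, u
7. ~p, u
Branch closes: p and ~p both at u.
(One branch shown.) All branches close.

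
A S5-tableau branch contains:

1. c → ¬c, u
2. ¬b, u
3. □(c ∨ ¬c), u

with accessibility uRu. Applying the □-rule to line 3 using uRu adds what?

c ∨ ¬c, u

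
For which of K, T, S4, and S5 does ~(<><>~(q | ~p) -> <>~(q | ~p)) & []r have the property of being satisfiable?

K, T

T-tableau for the formula:
1. ~(<><>~(q | ~p) -> <>~(q | ~p)) & []r, w0
2. ~(<><>~(q | ~p) -> <>~(q | ~p)), w0
3. []r, w0
4. <><>~(q | ~p), w0
5. ~<>~(q | ~p), w0
6. r, w0
7. q | ~p, w0
8. ~p, w0
9. <>~(q | ~p), w1
10. r, w1
11. q | ~p, w1
12. ~p, w1
13. ~(q | ~p), w2
14. ~q, w2
15. p, w2
Accessibility: w0Rw0, w0Rw1, w1Rw1, w1Rw2, w2Rw2
Complete open branch: satisfiable in T, hence also in K (this T-model is also a K-model).
S4-tableau for the formula:
1. ~(<><>~(q | ~p) -> <>~(q | ~p)) & []r, w0
2. ~(<><>~(q | ~p) -> <>~(q | ~p)), w0
3. []r, w0
4. <><>~(q | ~p), w0
5. ~<>~(q | ~p), w0
6. r, w0
7. q | ~p, w0
8. ~p, w0
9. <>~(q | ~p), w1
10. r, w1
11. q | ~p, w1
12. ~p, w1
13. ~(q | ~p), w2
14. ~q, w2
15. p, w2
16. r, w2
17. q | ~p, w2
18. ~p, w2
Accessibility: w0Rw0, w0Rw1, w0Rw2, w1Rw1, w1Rw2, w2Rw2
Branch closes: p and ~p both at w2.
Every branch closes (one shown): unsatisfiable in S4, hence also in S5 (every S5-frame is an S4-frame).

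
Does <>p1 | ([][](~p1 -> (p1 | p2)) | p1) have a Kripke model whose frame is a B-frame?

1. <>p1 | ([][](~p1 -> (p1 | p2)) | p1), u
2. [][](~p1 -> (p1 | p2)) | p1, u
3. p1, u
Accessibility: uRu

Satisfiable (open branch found)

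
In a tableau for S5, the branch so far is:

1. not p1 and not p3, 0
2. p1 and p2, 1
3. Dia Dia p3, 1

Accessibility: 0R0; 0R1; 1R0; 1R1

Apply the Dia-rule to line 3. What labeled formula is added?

a fresh world 2 with 1R2, and Dia p3 at 2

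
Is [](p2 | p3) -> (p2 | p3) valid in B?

Valid in B

Tableau for the negation ~([](p2 | p3) -> (p2 | p3)):
1. ~([](p2 | p3) -> (p2 | p3)), w0
2. [](p2 | p3), w0
3. ~(p2 | p3), w0
4. ~p2, w0
5. ~p3, w0
6. p2 | p3, w0
7. p3, w0
Accessibility: w0Rw0
Branch closes: p3 and ~p3 both at w0.
All branches of the negation close; one closing branch shown above.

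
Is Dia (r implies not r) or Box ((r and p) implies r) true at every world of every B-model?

Valid in B

Tableau for the negation not (Dia (r implies not r) or Box ((r and p) implies r)):
1. not (Dia (r implies not r) or Box ((r and p) implies r)), 0
2. not Dia (r implies not r), 0
3. not Box ((r and p) implies r), 0
4. not (r implies not r), 0
5. r, 0
6. not ((r and p) implies r), 1
7. r and p, 1
8. not r, 1
9. r, 1
10. p, 1
Accessibility: 0R0, 0R1, 1R0, 1R1
Branch closes: r and not r both at 1.
All branches of the negation close; one closing branch shown above.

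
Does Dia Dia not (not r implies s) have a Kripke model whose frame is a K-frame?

1. Dia Dia not (not r implies s), w0
2. Dia not (not r implies s), w1   [Dia-rule on 1: fresh world w1, w0Rw1]
3. not (not r implies s), w2   [Dia-rule on 2: fresh world w2, w1Rw2]
4. not r, w2   [neg-implies-rule on 3]
5. not s, w2   [neg-implies-rule on 3]
Accessibility: w0Rw1, w1Rw2

Yes, satisfiable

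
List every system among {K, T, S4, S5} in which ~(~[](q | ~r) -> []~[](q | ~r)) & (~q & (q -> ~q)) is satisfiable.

S5-tableau for the formula:
1. ~(~[](q | ~r) -> []~[](q | ~r)) & (~q & (q -> ~q)), u
2. ~(~[](q | ~r) -> []~[](q | ~r)), u   [&-rule on 1]
3. ~q & (q -> ~q), u   [&-rule on 1]
4. ~[](q | ~r), u   [~->-rule on 2]
5. ~[]~[](q | ~r), u   [~->-rule on 2]
6. ~q, u   [&-rule on 3]
7. q -> ~q, u   [&-rule on 3]
8. ~(q | ~r), v   [~[]-rule on 4: fresh world v, uRv]
9. ~q, v   [~|-rule on 8]
10. r, v   [~|-rule on 8]
11. [](q | ~r), w   [~[]-rule on 5: fresh world w, uRw]
12. q | ~r, u   [[]-rule on 11 via wRu]
13. q | ~r, v   [[]-rule on 11 via wRv]
14. q | ~r, w   [[]-rule on 11 via wRw]
15. ~r, u   [|-rule on 12 (branches; this branch)]
16. ~r, v   [|-rule on 13 (branches; this branch)]
Accessibility: uRu, uRv, uRw, vRu, vRv, vRw, wRu, wRv, wRw
Branch closes: r and ~r both at v.
Every branch closes (one shown): unsatisfiable in S5.
S4-tableau for the formula:
1. ~(~[](q | ~r) -> []~[](q | ~r)) & (~q & (q -> ~q)), u
2. ~(~[](q | ~r) -> []~[](q | ~r)), u   [&-rule on 1]
3. ~q & (q -> ~q), u   [&-rule on 1]
4. ~[](q | ~r), u   [~->-rule on 2]
5. ~[]~[](q | ~r), u   [~->-rule on 2]
6. ~q, u   [&-rule on 3]
7. q -> ~q, u   [&-rule on 3]
8. ~(q | ~r), v   [~[]-rule on 4: fresh world v, uRv]
9. ~q, v   [~|-rule on 8]
10. r, v   [~|-rule on 8]
11. [](q | ~r), w   [~[]-rule on 5: fresh world w, uRw]
12. q | ~r, w   [[]-rule on 11 via wRw]
13. ~r, w   [|-rule on 12 (branches; this branch)]
Accessibility: uRu, uRv, uRw, vRv, wRw
Complete open branch: satisfiable in S4, hence also in K, T (this S4-model is also a K-model and a T-model).

K, T, S4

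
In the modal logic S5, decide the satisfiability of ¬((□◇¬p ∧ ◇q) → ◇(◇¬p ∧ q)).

No, unsatisfiable

1. ¬((□◇¬p ∧ ◇q) → ◇(◇¬p ∧ q)), 0
2. □◇¬p ∧ ◇q, 0
3. ¬◇(◇¬p ∧ q), 0
4. □◇¬p, 0
5. ◇q, 0
6. ¬(◇¬p ∧ q), 0
7. ◇¬p, 0
8. ¬q, 0
9. q, 1
10. ¬(◇¬p ∧ q), 1
11. ◇¬p, 1
12. ¬◇¬p, 1
13. p, 0
14. p, 1
15. ¬p, 2
16. ¬(◇¬p ∧ q), 2
17. ◇¬p, 2
18. p, 2
Accessibility: 0R0, 0R1, 0R2, 1R0, 1R1, 1R2, 2R0, 2R1, 2R2
Branch closes: p and ¬p both at 2.
All branches of the tableau close; one closing branch shown above.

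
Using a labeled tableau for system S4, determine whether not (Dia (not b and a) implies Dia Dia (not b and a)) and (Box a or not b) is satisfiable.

Unsatisfiable (every branch closes)

1. not (Dia (not b and a) implies Dia Dia (not b and a)) and (Box a or not b), w0
2. not (Dia (not b and a) implies Dia Dia (not b and a)), w0   [and-rule on 1]
3. Box a or not b, w0   [and-rule on 1]
4. Dia (not b and a), w0   [neg-implies-rule on 2]
5. not Dia Dia (not b and a), w0   [neg-implies-rule on 2]
6. not Dia (not b and a), w0   [neg-Dia-rule on 5 via w0Rw0]
7. not (not b and a), w0   [neg-Dia-rule on 6 via w0Rw0]
8. Box a, w0   [or-rule on 3 (branches; this branch)]
9. a, w0   [Box-rule on 8 via w0Rw0]
10. b, w0   [neg-and-rule on 7 (branches; this branch)]
11. not b and a, w1   [Dia-rule on 4: fresh world w1, w0Rw1]
12. not b, w1   [and-rule on 11]
13. a, w1   [and-rule on 11]
14. not Dia (not b and a), w1   [neg-Dia-rule on 5 via w0Rw1]
15. not (not b and a), w1   [neg-Dia-rule on 6 via w0Rw1]
16. not a, w1   [neg-and-rule on 15 (branches; this branch)]
Accessibility: w0Rw0, w0Rw1, w1Rw1
Branch closes: a and not a both at w1.
All branches of the tableau close; one closing branch shown above.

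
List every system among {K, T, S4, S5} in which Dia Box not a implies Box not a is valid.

S4-tableau for the negation not (Dia Box not a implies Box not a):
1. not (Dia Box not a implies Box not a), u
2. Dia Box not a, u
3. not Box not a, u
4. Box not a, v
5. not a, v
6. a, w
Accessibility: uRu, uRv, uRw, vRv, wRw
Complete open branch: countermodel on an S4-frame, so not valid in S4, nor in K, T (the same frame is also a K-frame and a T-frame).
S5-tableau for the negation not (Dia Box not a implies Box not a):
1. not (Dia Box not a implies Box not a), u
2. Dia Box not a, u
3. not Box not a, u
4. Box not a, v
5. not a, u
6. not a, v
7. a, w
8. not a, w
Accessibility: uRu, uRv, uRw, vRu, vRv, vRw, wRu, wRv, wRw
Branch closes: a and not a both at w.
Every branch closes (one shown): valid in S5.

S5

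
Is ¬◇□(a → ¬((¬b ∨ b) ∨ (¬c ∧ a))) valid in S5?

Tableau for the negation ◇□(a → ¬((¬b ∨ b) ∨ (¬c ∧ a))):
1. ◇□(a → ¬((¬b ∨ b) ∨ (¬c ∧ a))), u
2. □(a → ¬((¬b ∨ b) ∨ (¬c ∧ a))), v   [◇-rule on 1: fresh world v, uRv]
3. a → ¬((¬b ∨ b) ∨ (¬c ∧ a)), u   [□-rule on 2 via vRu]
4. a → ¬((¬b ∨ b) ∨ (¬c ∧ a)), v   [□-rule on 2 via vRv]
5. ¬a, u   [→-rule on 3 (branches; this branch)]
6. ¬a, v   [→-rule on 4 (branches; this branch)]
Accessibility: uRu, uRv, vRu, vRv
The negation has an open branch (countermodel exists).

No, not valid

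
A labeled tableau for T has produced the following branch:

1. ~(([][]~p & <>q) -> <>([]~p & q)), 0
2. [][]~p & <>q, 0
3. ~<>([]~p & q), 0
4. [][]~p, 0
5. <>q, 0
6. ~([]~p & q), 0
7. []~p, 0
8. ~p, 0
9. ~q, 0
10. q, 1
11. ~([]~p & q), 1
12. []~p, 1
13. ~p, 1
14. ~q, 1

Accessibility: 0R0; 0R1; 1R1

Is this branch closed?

Yes, closed

Both q and ~q appear at 1.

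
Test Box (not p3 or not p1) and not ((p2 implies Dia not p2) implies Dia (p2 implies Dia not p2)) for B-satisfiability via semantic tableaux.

Unsatisfiable (every branch closes)

1. Box (not p3 or not p1) and not ((p2 implies Dia not p2) implies Dia (p2 implies Dia not p2)), 0
2. Box (not p3 or not p1), 0
3. not ((p2 implies Dia not p2) implies Dia (p2 implies Dia not p2)), 0
4. p2 implies Dia not p2, 0
5. not Dia (p2 implies Dia not p2), 0
6. not p3 or not p1, 0
7. not (p2 implies Dia not p2), 0
8. p2, 0
9. not Dia not p2, 0
10. Dia not p2, 0
11. not p1, 0
12. not p2, 1
13. not p3 or not p1, 1
14. not (p2 implies Dia not p2), 1
15. p2, 1
16. not Dia not p2, 1
Accessibility: 0R0, 0R1, 1R0, 1R1
Branch closes: p2 and not p2 both at 1.
All branches of the tableau close; one closing branch shown above.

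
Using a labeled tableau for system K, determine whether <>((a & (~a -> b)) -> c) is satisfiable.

Yes, satisfiable

1. <>((a & (~a -> b)) -> c), w0
2. (a & (~a -> b)) -> c, w1
3. c, w1
Accessibility: w0Rw1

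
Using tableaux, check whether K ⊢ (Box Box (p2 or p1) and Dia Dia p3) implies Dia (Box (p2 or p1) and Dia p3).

Tableau for the negation not ((Box Box (p2 or p1) and Dia Dia p3) implies Dia (Box (p2 or p1) and Dia p3)):
1. not ((Box Box (p2 or p1) and Dia Dia p3) implies Dia (Box (p2 or p1) and Dia p3)), u
2. Box Box (p2 or p1) and Dia Dia p3, u
3. not Dia (Box (p2 or p1) and Dia p3), u
4. Box Box (p2 or p1), u
5. Dia Dia p3, u
6. Dia p3, v
7. not (Box (p2 or p1) and Dia p3), v
8. Box (p2 or p1), v
9. not Box (p2 or p1), v
10. p3, w
11. p2 or p1, w
12. p1, w
13. not (p2 or p1), x
14. not p2, x
15. not p1, x
16. p2 or p1, x
17. p1, x
Accessibility: uRv, vRw, vRx
Branch closes: p1 and not p1 both at x.
Every branch of the negation's tableau closes; the branch above is one of them.

Valid in K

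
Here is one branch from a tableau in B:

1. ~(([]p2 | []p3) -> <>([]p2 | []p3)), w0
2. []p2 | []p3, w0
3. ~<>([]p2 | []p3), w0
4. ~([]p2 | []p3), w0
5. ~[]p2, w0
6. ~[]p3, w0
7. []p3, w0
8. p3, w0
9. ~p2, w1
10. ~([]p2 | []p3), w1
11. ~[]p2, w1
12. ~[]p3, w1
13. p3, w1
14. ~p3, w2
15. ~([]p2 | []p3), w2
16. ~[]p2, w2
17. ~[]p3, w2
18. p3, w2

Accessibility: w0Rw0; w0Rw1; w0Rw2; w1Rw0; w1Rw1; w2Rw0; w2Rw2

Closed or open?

Both p3 and ~p3 appear at w2.

Yes, closed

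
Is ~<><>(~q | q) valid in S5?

Tableau for the negation <><>(~q | q):
1. <><>(~q | q), u
2. <>(~q | q), v
3. ~q | q, w
4. q, w
Accessibility: uRu, uRv, uRw, vRu, vRv, vRw, wRu, wRv, wRw
The negation has an open branch (countermodel exists).

Invalid (countermodel exists)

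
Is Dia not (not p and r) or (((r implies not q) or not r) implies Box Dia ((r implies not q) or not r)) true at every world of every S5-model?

Tableau for the negation not (Dia not (not p and r) or (((r implies not q) or not r) implies Box Dia ((r implies not q) or not r))):
1. not (Dia not (not p and r) or (((r implies not q) or not r) implies Box Dia ((r implies not q) or not r))), w0
2. not Dia not (not p and r), w0   [neg-or-rule on 1]
3. not (((r implies not q) or not r) implies Box Dia ((r implies not q) or not r)), w0   [neg-or-rule on 1]
4. (r implies not q) or not r, w0   [neg-implies-rule on 3]
5. not Box Dia ((r implies not q) or not r), w0   [neg-implies-rule on 3]
6. not p and r, w0   [neg-Dia-rule on 2 via w0Rw0]
7. not p, w0   [and-rule on 6]
8. r, w0   [and-rule on 6]
9. r implies not q, w0   [or-rule on 4 (branches; this branch)]
10. not q, w0   [implies-rule on 9 (branches; this branch)]
11. not Dia ((r implies not q) or not r), w1   [neg-Box-rule on 5: fresh world w1, w0Rw1]
12. not p and r, w1   [neg-Dia-rule on 2 via w0Rw1]
13. not p, w1   [and-rule on 12]
14. r, w1   [and-rule on 12]
15. not ((r implies not q) or not r), w0   [neg-Dia-rule on 11 via w1Rw0]
16. not (r implies not q), w0   [neg-or-rule on 15]
17. q, w0   [neg-implies-rule on 16]
Accessibility: w0Rw0, w0Rw1, w1Rw0, w1Rw1
Branch closes: q and not q both at w0.
All branches of the negation close; one closing branch shown above.

Valid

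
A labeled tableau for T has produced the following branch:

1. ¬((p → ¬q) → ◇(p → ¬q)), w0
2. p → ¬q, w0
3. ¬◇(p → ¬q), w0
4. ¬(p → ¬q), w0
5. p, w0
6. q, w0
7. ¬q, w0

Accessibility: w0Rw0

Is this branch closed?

Yes, closed

Both q and ¬q appear at w0.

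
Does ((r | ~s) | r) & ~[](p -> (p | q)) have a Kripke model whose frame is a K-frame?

1. ((r | ~s) | r) & ~[](p -> (p | q)), u
2. (r | ~s) | r, u
3. ~[](p -> (p | q)), u
4. r | ~s, u
5. ~s, u
6. ~(p -> (p | q)), v
7. p, v
8. ~(p | q), v
9. ~p, v
10. ~q, v
Accessibility: uRv
Branch closes: p and ~p both at v.
(One branch shown.) All branches close.

No, unsatisfiable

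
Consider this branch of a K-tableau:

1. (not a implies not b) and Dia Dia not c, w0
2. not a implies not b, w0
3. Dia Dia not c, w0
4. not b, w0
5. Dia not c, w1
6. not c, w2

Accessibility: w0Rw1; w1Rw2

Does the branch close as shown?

There is no literal clash: for every atom and world, at most one sign appears.

Open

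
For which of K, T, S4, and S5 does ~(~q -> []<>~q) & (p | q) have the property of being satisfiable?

S4-tableau for the formula:
1. ~(~q -> []<>~q) & (p | q), w0
2. ~(~q -> []<>~q), w0
3. p | q, w0
4. ~q, w0
5. ~[]<>~q, w0
6. p, w0
7. ~<>~q, w1
8. q, w1
Accessibility: w0Rw0, w0Rw1, w1Rw1
Complete open branch: satisfiable in S4, hence also in K, T (this S4-model is also a K-model and a T-model).
S5-tableau for the formula:
1. ~(~q -> []<>~q) & (p | q), w0
2. ~(~q -> []<>~q), w0
3. p | q, w0
4. ~q, w0
5. ~[]<>~q, w0
6. p, w0
7. ~<>~q, w1
8. q, w0
Accessibility: w0Rw0, w0Rw1, w1Rw0, w1Rw1
Branch closes: q and ~q both at w0.
Every branch closes (one shown): unsatisfiable in S5.

K, T, S4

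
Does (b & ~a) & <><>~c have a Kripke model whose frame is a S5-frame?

Satisfiable

1. (b & ~a) & <><>~c, 0
2. b & ~a, 0   [&-rule on 1]
3. <><>~c, 0   [&-rule on 1]
4. b, 0   [&-rule on 2]
5. ~a, 0   [&-rule on 2]
6. <>~c, 1   [<>-rule on 3: fresh world 1, 0R1]
7. ~c, 2   [<>-rule on 6: fresh world 2, 1R2]
Accessibility: 0R0, 0R1, 0R2, 1R0, 1R1, 1R2, 2R0, 2R1, 2R2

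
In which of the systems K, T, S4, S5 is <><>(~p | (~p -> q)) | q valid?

T, S4, S5

K-tableau for the negation ~(<><>(~p | (~p -> q)) | q):
1. ~(<><>(~p | (~p -> q)) | q), u
2. ~<><>(~p | (~p -> q)), u
3. ~q, u
Complete open branch: countermodel on a K-frame, so not valid in K.
T-tableau for the negation ~(<><>(~p | (~p -> q)) | q):
1. ~(<><>(~p | (~p -> q)) | q), u
2. ~<><>(~p | (~p -> q)), u
3. ~q, u
4. ~<>(~p | (~p -> q)), u
5. ~(~p | (~p -> q)), u
6. p, u
7. ~(~p -> q), u
8. ~p, u
Accessibility: uRu
Branch closes: p and ~p both at u.
Every branch closes (one shown): valid in T, hence also in S4, S5 (every theorem of T is a theorem of S4 and S5).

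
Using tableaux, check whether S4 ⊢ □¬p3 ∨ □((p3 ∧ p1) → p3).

Valid

Tableau for the negation ¬(□¬p3 ∨ □((p3 ∧ p1) → p3)):
1. ¬(□¬p3 ∨ □((p3 ∧ p1) → p3)), 0
2. ¬□¬p3, 0   [¬∨-rule on 1]
3. ¬□((p3 ∧ p1) → p3), 0   [¬∨-rule on 1]
4. p3, 1   [¬□-rule on 2: fresh world 1, 0R1]
5. ¬((p3 ∧ p1) → p3), 2   [¬□-rule on 3: fresh world 2, 0R2]
6. p3 ∧ p1, 2   [¬→-rule on 5]
7. ¬p3, 2   [¬→-rule on 5]
8. p3, 2   [∧-rule on 6]
9. p1, 2   [∧-rule on 6]
Accessibility: 0R0, 0R1, 0R2, 1R1, 2R2
Branch closes: p3 and ¬p3 both at 2.
All branches of the negation close; one closing branch shown above.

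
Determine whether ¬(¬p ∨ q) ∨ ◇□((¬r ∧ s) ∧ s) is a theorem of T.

Invalid (countermodel exists)

Tableau for the negation ¬(¬(¬p ∨ q) ∨ ◇□((¬r ∧ s) ∧ s)):
1. ¬(¬(¬p ∨ q) ∨ ◇□((¬r ∧ s) ∧ s)), 0
2. ¬p ∨ q, 0
3. ¬◇□((¬r ∧ s) ∧ s), 0
4. ¬□((¬r ∧ s) ∧ s), 0
5. q, 0
6. ¬((¬r ∧ s) ∧ s), 1
7. ¬□((¬r ∧ s) ∧ s), 1
8. ¬s, 1
9. ¬((¬r ∧ s) ∧ s), 2
10. ¬s, 2
Accessibility: 0R0, 0R1, 1R1, 1R2, 2R2
The negation has an open branch (countermodel exists).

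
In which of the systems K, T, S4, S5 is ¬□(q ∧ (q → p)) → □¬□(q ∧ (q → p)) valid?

S5-tableau for the negation ¬(¬□(q ∧ (q → p)) → □¬□(q ∧ (q → p))):
1. ¬(¬□(q ∧ (q → p)) → □¬□(q ∧ (q → p))), u
2. ¬□(q ∧ (q → p)), u   [¬→-rule on 1]
3. ¬□¬□(q ∧ (q → p)), u   [¬→-rule on 1]
4. ¬(q ∧ (q → p)), v   [¬□-rule on 2: fresh world v, uRv]
5. ¬(q → p), v   [¬∧-rule on 4 (branches; this branch)]
6. q, v   [¬→-rule on 5]
7. ¬p, v   [¬→-rule on 5]
8. □(q ∧ (q → p)), w   [¬□-rule on 3: fresh world w, uRw]
9. q ∧ (q → p), u   [□-rule on 8 via wRu]
10. q, u   [∧-rule on 9]
11. q → p, u   [∧-rule on 9]
12. q ∧ (q → p), v   [□-rule on 8 via wRv]
13. q → p, v   [∧-rule on 12]
14. q ∧ (q → p), w   [□-rule on 8 via wRw]
15. q, w   [∧-rule on 14]
16. q → p, w   [∧-rule on 14]
17. p, u   [→-rule on 11 (branches; this branch)]
18. p, v   [→-rule on 13 (branches; this branch)]
Accessibility: uRu, uRv, uRw, vRu, vRv, vRw, wRu, wRv, wRw
Branch closes: p and ¬p both at v.
Every branch closes (one shown): valid in S5.
S4-tableau for the negation ¬(¬□(q ∧ (q → p)) → □¬□(q ∧ (q → p))):
1. ¬(¬□(q ∧ (q → p)) → □¬□(q ∧ (q → p))), u
2. ¬□(q ∧ (q → p)), u   [¬→-rule on 1]
3. ¬□¬□(q ∧ (q → p)), u   [¬→-rule on 1]
4. ¬(q ∧ (q → p)), v   [¬□-rule on 2: fresh world v, uRv]
5. ¬(q → p), v   [¬∧-rule on 4 (branches; this branch)]
6. q, v   [¬→-rule on 5]
7. ¬p, v   [¬→-rule on 5]
8. □(q ∧ (q → p)), w   [¬□-rule on 3: fresh world w, uRw]
9. q ∧ (q → p), w   [□-rule on 8 via wRw]
10. q, w   [∧-rule on 9]
11. q → p, w   [∧-rule on 9]
12. p, w   [→-rule on 11 (branches; this branch)]
Accessibility: uRu, uRv, uRw, vRv, wRw
Complete open branch: countermodel on an S4-frame, so not valid in S4, nor in K, T (the same frame is also a K-frame and a T-frame).

S5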